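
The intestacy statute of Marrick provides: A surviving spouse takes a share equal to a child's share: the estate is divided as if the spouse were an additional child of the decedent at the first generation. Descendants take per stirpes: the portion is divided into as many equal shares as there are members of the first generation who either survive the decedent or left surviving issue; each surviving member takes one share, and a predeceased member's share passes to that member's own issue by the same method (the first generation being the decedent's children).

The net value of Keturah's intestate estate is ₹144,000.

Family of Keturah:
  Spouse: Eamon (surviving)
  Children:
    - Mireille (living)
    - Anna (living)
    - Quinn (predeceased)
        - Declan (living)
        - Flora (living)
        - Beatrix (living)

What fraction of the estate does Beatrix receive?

Beatrix receives 1/12 of the estate.

The spouse counts as an additional share at the children's level, so there are 4 primary shares of ₹36,000. Eamon takes one such share (₹36,000).
The children's combined portion (₹108,000) is divided into 3 shares of ₹36,000: Mireille and Anna each take ₹36,000; Quinn's ₹36,000 share passes to Quinn's issue.
Quinn's share (₹36,000) is divided into 3 shares of ₹12,000: Declan, Flora, and Beatrix each take ₹12,000.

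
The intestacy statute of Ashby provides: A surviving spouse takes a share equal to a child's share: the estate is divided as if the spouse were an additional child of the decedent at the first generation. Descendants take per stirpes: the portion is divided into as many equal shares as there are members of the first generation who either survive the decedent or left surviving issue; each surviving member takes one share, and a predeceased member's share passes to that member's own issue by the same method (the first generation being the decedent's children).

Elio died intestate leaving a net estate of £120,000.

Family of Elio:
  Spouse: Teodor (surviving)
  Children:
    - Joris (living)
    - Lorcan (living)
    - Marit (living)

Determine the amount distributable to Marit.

Marit receives £30,000.

The spouse counts as an additional share at the children's level, so there are 4 primary shares of £30,000. Teodor takes one such share (£30,000).
The children's combined portion (£90,000) is divided into 3 shares of £30,000: Joris, Lorcan, and Marit each take £30,000.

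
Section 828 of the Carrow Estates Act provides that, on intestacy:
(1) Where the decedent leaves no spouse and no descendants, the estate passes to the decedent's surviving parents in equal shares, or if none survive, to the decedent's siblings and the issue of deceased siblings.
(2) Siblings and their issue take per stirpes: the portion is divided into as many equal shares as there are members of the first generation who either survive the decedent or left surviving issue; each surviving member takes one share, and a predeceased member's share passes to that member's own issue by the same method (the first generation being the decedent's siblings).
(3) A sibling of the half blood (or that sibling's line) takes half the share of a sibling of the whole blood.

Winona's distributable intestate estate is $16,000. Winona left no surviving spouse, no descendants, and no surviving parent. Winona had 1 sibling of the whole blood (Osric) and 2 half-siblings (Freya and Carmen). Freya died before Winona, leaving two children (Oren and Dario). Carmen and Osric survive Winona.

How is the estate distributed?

Oren: $2,000; Dario: $2,000; Carmen: $4,000; Osric: $8,000

The entire $16,000 passes to the siblings and their issue.
Counting each half-blood sibling's line as half a unit, there are 2 units in $16,000, so one unit is $8,000. Whole-blood lines (Osric) take $8,000 each; half-blood lines (Freya and Carmen) take $4,000 each.
Freya's share ($4,000) is divided into 2 shares of $2,000: Oren and Dario each take $2,000.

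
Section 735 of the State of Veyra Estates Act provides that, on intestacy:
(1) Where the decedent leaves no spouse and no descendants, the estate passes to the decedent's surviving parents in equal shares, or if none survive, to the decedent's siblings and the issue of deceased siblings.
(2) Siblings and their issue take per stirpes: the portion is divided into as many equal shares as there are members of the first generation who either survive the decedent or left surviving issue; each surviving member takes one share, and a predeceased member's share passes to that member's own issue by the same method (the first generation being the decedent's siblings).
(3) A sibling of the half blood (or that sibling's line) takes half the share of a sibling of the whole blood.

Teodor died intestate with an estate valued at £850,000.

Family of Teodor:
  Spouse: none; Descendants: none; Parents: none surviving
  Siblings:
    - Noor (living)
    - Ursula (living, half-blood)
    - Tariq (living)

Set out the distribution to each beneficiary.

Noor: £340,000; Ursula: £170,000; Tariq: £340,000

The entire £850,000 passes to the siblings and their issue.
Counting each half-blood sibling's line as half a unit, there are 5/2 units in £850,000, so one unit is £340,000. Whole-blood lines (Noor and Tariq) take £340,000 each; half-blood lines (Ursula) take £170,000 each.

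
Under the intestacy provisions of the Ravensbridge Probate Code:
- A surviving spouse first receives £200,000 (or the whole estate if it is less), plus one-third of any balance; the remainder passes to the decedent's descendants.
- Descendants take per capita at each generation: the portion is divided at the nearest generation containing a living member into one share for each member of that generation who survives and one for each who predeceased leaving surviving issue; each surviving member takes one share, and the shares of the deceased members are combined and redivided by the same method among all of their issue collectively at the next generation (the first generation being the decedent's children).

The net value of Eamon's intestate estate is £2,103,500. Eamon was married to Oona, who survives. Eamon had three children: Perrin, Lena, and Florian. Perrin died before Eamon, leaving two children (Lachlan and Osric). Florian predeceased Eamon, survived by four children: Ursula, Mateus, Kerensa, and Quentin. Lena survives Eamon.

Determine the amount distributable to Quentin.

Quentin receives £141,000.

Oona first takes £200,000, leaving a balance of £1,903,500. Oona then takes one-third of the balance (£634,500), for a total of £834,500. The remaining £1,269,000 passes to the descendants.
The descendants' portion (£1,269,000) is divided at the children's generation into 3 shares of £423,000. Lena takes £423,000. The 2 shares of the deceased (Perrin and Florian) are combined into a pool of £846,000.
That pool (£846,000) is divided at the grandchildren's generation equally among Lachlan, Osric, Ursula, Mateus, Kerensa, and Quentin: £141,000 each.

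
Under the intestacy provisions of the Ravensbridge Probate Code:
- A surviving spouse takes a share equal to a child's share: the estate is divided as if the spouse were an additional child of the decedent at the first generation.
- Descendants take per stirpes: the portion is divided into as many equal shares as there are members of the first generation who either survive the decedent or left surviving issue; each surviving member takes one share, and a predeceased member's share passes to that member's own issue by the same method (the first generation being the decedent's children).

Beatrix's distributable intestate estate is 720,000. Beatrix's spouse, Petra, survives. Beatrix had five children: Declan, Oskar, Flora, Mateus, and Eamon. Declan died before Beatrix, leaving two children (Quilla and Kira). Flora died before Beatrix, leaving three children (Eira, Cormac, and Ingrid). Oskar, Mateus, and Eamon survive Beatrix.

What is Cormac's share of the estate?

The spouse counts as an additional share at the children's level, so there are 6 primary shares of 120,000. Petra takes one such share (120,000).
The children's combined portion (600,000) is divided into 5 shares of 120,000: Oskar, Mateus, and Eamon each take 120,000; Declan's 120,000 share passes to Declan's issue; Flora's 120,000 share passes to Flora's issue.
Declan's share (120,000) is divided into 2 shares of 60,000: Quilla and Kira each take 60,000.
Flora's share (120,000) is divided into 3 shares of 40,000: Eira, Cormac, and Ingrid each take 40,000.

Cormac receives 40,000.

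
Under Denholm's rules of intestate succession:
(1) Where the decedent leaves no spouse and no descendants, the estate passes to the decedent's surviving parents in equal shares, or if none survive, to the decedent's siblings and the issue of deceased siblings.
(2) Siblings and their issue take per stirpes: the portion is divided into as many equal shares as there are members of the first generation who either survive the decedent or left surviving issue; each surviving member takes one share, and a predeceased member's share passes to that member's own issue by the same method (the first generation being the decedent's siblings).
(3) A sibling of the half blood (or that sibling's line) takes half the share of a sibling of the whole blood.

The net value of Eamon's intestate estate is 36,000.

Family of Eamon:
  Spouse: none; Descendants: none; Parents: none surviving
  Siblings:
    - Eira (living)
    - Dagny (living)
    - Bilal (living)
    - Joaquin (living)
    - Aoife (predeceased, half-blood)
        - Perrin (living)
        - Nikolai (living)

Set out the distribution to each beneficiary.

The entire 36,000 passes to the siblings and their issue.
Counting each half-blood sibling's line as half a unit, there are 9/2 units in 36,000, so one unit is 8,000. Whole-blood lines (Eira, Dagny, Bilal, and Joaquin) take 8,000 each; half-blood lines (Aoife) take 4,000 each.
Aoife's share (4,000) is divided into 2 shares of 2,000: Perrin and Nikolai each take 2,000.

Eira: 8,000; Dagny: 8,000; Bilal: 8,000; Joaquin: 8,000; Perrin: 2,000; Nikolai: 2,000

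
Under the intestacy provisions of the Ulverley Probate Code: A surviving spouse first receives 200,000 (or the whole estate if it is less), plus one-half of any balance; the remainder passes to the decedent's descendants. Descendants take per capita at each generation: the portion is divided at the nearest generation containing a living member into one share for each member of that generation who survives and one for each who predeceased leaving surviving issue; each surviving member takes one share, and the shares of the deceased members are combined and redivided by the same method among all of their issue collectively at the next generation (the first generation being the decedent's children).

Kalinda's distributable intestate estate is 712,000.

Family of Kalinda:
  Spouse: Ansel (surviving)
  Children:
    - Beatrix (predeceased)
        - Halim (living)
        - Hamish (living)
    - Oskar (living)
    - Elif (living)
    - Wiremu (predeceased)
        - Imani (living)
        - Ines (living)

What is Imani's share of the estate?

Ansel first takes 200,000, leaving a balance of 512,000. Ansel then takes one-half of the balance (256,000), for a total of 456,000. The remaining 256,000 passes to the descendants.
The descendants' portion (256,000) is divided at the children's generation into 4 shares of 64,000. Oskar and Elif each take 64,000. The 2 shares of the deceased (Beatrix and Wiremu) are combined into a pool of 128,000.
That pool (128,000) is divided at the grandchildren's generation equally among Halim, Hamish, Imani, and Ines: 32,000 each.

Imani receives 32,000.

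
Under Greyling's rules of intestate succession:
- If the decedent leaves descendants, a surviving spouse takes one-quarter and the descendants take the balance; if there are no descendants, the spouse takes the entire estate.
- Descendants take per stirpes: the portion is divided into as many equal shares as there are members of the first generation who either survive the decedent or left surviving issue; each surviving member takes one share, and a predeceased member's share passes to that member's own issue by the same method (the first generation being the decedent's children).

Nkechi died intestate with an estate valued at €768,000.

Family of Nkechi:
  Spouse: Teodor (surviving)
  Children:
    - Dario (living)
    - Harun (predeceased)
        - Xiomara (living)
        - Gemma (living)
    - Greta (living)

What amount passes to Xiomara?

Teodor takes one-quarter of €768,000 = €192,000. The remaining €576,000 passes to the descendants.
The descendants' portion (€576,000) is divided into 3 shares of €192,000: Dario and Greta each take €192,000; Harun's €192,000 share passes to Harun's issue.
Harun's share (€192,000) is divided into 2 shares of €96,000: Xiomara and Gemma each take €96,000.

Xiomara receives €96,000.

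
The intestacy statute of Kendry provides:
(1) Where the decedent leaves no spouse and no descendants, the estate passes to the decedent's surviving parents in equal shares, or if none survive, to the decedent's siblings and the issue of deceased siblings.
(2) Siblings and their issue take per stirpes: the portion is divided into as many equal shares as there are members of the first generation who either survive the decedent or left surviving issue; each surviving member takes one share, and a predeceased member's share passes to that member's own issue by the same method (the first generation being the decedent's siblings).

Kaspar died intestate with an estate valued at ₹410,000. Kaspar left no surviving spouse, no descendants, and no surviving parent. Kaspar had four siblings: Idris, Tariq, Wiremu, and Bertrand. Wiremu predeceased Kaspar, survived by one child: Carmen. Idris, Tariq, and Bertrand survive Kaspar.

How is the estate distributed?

Idris: ₹102,500; Tariq: ₹102,500; Carmen: ₹102,500; Bertrand: ₹102,500

The entire ₹410,000 passes to the siblings and their issue.
That amount (₹410,000) is divided into 4 shares of ₹102,500: Idris, Tariq, and Bertrand each take ₹102,500; Wiremu's ₹102,500 share passes to Wiremu's issue.
Wiremu's share (₹102,500) passes entirely to Carmen.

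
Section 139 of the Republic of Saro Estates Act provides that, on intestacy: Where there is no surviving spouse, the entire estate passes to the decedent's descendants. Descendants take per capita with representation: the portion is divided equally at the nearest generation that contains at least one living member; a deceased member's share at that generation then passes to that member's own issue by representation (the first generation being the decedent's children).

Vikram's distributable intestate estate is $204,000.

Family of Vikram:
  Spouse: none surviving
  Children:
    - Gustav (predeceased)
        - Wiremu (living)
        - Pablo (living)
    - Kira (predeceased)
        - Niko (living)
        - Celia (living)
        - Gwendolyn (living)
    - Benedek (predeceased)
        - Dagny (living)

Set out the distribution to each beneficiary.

The entire $204,000 passes to the descendants.
No child survives, so the initial division is made at the grandchildren's generation.
That amount ($204,000) is divided into 6 shares of $34,000: Wiremu, Pablo, Niko, Celia, Gwendolyn, and Dagny each take $34,000.

Wiremu: $34,000; Pablo: $34,000; Niko: $34,000; Celia: $34,000; Gwendolyn: $34,000; Dagny: $34,000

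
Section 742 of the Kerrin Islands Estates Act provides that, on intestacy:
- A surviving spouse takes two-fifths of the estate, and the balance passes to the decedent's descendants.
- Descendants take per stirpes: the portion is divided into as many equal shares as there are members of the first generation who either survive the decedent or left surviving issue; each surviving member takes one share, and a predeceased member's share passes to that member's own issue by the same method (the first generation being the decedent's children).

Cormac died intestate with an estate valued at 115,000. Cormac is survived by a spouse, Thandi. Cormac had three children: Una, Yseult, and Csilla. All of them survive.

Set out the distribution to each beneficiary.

Thandi: 46,000; Una: 23,000; Yseult: 23,000; Csilla: 23,000

Thandi takes two-fifths of 115,000 = 46,000. The remaining 69,000 passes to the descendants.
The descendants' portion (69,000) is divided into 3 shares of 23,000: Una, Yseult, and Csilla each take 23,000.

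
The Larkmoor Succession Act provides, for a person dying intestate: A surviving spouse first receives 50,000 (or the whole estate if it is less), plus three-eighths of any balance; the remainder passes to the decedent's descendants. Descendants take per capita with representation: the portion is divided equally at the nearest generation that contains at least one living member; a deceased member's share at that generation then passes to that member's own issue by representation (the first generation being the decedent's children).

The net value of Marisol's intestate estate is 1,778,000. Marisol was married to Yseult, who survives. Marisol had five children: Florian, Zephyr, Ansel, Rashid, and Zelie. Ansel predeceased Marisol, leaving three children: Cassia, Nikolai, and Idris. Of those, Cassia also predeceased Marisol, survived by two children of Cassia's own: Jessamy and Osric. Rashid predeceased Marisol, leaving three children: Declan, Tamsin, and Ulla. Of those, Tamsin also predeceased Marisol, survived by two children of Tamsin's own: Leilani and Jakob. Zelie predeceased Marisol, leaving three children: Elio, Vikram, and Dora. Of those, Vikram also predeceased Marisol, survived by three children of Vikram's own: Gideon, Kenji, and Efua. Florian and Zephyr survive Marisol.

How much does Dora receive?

Dora receives 72,000.

Yseult first takes 50,000, leaving a balance of 1,728,000. Yseult then takes three-eighths of the balance (648,000), for a total of 698,000. The remaining 1,080,000 passes to the descendants.
The descendants' portion (1,080,000) is divided into 5 shares of 216,000: Florian and Zephyr each take 216,000; Ansel's 216,000 share passes to Ansel's issue; Rashid's 216,000 share passes to Rashid's issue; Zelie's 216,000 share passes to Zelie's issue.
Ansel's share (216,000) is divided into 3 shares of 72,000: Nikolai and Idris each take 72,000; Cassia's 72,000 share passes to Cassia's issue.
Cassia's share (72,000) is divided into 2 shares of 36,000: Jessamy and Osric each take 36,000.
Rashid's share (216,000) is divided into 3 shares of 72,000: Declan and Ulla each take 72,000; Tamsin's 72,000 share passes to Tamsin's issue.
Tamsin's share (72,000) is divided into 2 shares of 36,000: Leilani and Jakob each take 36,000.
Zelie's share (216,000) is divided into 3 shares of 72,000: Elio and Dora each take 72,000; Vikram's 72,000 share passes to Vikram's issue.
Vikram's share (72,000) is divided into 3 shares of 24,000: Gideon, Kenji, and Efua each take 24,000.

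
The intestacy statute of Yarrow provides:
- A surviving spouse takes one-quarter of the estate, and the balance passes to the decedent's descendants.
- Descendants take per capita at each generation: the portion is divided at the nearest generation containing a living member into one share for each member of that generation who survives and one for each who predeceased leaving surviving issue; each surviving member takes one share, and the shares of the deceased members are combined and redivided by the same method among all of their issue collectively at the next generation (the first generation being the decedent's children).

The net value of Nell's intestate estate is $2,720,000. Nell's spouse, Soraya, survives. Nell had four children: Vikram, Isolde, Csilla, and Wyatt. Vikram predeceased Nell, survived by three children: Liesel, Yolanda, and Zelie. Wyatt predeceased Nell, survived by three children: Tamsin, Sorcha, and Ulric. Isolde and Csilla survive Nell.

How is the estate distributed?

Soraya takes one-quarter of $2,720,000 = $680,000. The remaining $2,040,000 passes to the descendants.
The descendants' portion ($2,040,000) is divided at the children's generation into 4 shares of $510,000. Isolde and Csilla each take $510,000. The 2 shares of the deceased (Vikram and Wyatt) are combined into a pool of $1,020,000.
That pool ($1,020,000) is divided at the grandchildren's generation equally among Liesel, Yolanda, Zelie, Tamsin, Sorcha, and Ulric: $170,000 each.

Soraya: $680,000; Liesel: $170,000; Yolanda: $170,000; Zelie: $170,000; Isolde: $510,000; Csilla: $510,000; Tamsin: $170,000; Sorcha: $170,000; Ulric: $170,000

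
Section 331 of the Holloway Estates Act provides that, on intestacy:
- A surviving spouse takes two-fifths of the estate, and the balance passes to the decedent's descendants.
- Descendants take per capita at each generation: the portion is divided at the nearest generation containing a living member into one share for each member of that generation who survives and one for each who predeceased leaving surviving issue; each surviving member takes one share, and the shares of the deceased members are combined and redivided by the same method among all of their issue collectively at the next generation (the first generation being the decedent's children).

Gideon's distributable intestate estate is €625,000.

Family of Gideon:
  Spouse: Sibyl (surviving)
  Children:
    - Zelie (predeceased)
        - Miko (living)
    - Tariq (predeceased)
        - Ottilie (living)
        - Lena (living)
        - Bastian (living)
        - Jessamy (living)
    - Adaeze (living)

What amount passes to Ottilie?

Sibyl takes two-fifths of €625,000 = €250,000. The remaining €375,000 passes to the descendants.
The descendants' portion (€375,000) is divided at the children's generation into 3 shares of €125,000. Adaeze takes €125,000. The 2 shares of the deceased (Zelie and Tariq) are combined into a pool of €250,000.
That pool (€250,000) is divided at the grandchildren's generation equally among Miko, Ottilie, Lena, Bastian, and Jessamy: €50,000 each.

Ottilie receives €50,000.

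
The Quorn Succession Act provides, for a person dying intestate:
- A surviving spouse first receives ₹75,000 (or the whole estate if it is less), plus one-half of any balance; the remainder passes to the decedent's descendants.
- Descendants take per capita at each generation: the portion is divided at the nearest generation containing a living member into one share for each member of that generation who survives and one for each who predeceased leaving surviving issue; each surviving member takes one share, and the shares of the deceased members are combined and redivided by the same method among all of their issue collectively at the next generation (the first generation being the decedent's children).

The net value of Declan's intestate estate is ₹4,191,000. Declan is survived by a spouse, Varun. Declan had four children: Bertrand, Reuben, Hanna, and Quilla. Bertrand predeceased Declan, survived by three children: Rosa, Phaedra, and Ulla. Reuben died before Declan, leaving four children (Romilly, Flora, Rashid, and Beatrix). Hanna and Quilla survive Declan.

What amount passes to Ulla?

Ulla receives ₹147,000.

Varun first takes ₹75,000, leaving a balance of ₹4,116,000. Varun then takes one-half of the balance (₹2,058,000), for a total of ₹2,133,000. The remaining ₹2,058,000 passes to the descendants.
The descendants' portion (₹2,058,000) is divided at the children's generation into 4 shares of ₹514,500. Hanna and Quilla each take ₹514,500. The 2 shares of the deceased (Bertrand and Reuben) are combined into a pool of ₹1,029,000.
That pool (₹1,029,000) is divided at the grandchildren's generation equally among Rosa, Phaedra, Ulla, Romilly, Flora, Rashid, and Beatrix: ₹147,000 each.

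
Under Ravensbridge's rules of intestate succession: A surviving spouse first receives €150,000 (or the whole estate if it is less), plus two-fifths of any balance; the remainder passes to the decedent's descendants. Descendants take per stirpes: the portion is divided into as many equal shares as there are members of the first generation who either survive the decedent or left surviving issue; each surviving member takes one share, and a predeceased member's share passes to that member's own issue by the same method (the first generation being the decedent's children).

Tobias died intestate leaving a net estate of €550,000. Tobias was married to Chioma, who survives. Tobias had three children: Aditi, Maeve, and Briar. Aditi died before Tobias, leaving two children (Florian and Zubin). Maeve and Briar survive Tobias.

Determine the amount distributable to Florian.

Chioma first takes €150,000, leaving a balance of €400,000. Chioma then takes two-fifths of the balance (€160,000), for a total of €310,000. The remaining €240,000 passes to the descendants.
The descendants' portion (€240,000) is divided into 3 shares of €80,000: Maeve and Briar each take €80,000; Aditi's €80,000 share passes to Aditi's issue.
Aditi's share (€80,000) is divided into 2 shares of €40,000: Florian and Zubin each take €40,000.

Florian receives €40,000.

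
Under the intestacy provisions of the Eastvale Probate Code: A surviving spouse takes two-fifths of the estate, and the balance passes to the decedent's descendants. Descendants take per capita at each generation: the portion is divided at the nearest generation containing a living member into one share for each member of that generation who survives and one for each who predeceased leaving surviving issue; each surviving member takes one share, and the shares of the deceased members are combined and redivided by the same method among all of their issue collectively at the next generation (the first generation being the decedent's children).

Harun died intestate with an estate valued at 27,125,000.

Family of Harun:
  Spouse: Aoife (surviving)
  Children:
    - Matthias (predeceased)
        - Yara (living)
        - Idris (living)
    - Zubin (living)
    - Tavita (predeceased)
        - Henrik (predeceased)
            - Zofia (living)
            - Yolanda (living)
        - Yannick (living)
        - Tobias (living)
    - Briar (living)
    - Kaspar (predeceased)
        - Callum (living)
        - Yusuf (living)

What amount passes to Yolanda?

Aoife takes two-fifths of 27,125,000 = 10,850,000. The remaining 16,275,000 passes to the descendants.
The descendants' portion (16,275,000) is divided at the children's generation into 5 shares of 3,255,000. Zubin and Briar each take 3,255,000. The 3 shares of the deceased (Matthias, Tavita, and Kaspar) are combined into a pool of 9,765,000.
That pool (9,765,000) is divided at the grandchildren's generation into 7 shares of 1,395,000. Yara, Idris, Yannick, Tobias, Callum, and Yusuf each take 1,395,000. The remaining share for the deceased Henrik (1,395,000) is carried to the next generation.
That pool (1,395,000) is divided at the great-grandchildren's generation equally among Zofia and Yolanda: 697,500 each.

Yolanda receives 697,500.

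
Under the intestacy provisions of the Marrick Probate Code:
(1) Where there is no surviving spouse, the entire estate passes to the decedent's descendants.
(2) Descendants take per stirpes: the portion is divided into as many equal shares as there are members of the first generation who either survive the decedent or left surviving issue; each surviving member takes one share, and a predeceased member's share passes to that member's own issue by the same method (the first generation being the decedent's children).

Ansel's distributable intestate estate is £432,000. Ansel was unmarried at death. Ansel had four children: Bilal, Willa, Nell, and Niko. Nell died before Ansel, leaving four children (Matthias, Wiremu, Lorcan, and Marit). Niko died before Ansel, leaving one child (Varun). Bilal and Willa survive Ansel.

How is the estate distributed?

Bilal: £108,000; Willa: £108,000; Matthias: £27,000; Wiremu: £27,000; Lorcan: £27,000; Marit: £27,000; Varun: £108,000

The entire £432,000 passes to the descendants.
That amount (£432,000) is divided into 4 shares of £108,000: Bilal and Willa each take £108,000; Nell's £108,000 share passes to Nell's issue; Niko's £108,000 share passes to Niko's issue.
Nell's share (£108,000) is divided into 4 shares of £27,000: Matthias, Wiremu, Lorcan, and Marit each take £27,000.
Niko's share (£108,000) passes entirely to Varun.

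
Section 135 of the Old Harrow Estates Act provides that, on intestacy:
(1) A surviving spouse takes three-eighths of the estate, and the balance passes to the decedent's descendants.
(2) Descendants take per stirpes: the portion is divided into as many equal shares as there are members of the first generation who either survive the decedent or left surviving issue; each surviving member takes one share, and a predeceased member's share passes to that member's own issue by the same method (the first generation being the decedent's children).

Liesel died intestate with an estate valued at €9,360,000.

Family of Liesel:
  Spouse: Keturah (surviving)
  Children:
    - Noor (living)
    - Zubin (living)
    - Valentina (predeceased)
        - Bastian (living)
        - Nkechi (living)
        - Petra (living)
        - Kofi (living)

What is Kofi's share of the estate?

Keturah takes three-eighths of €9,360,000 = €3,510,000. The remaining €5,850,000 passes to the descendants.
The descendants' portion (€5,850,000) is divided into 3 shares of €1,950,000: Noor and Zubin each take €1,950,000; Valentina's €1,950,000 share passes to Valentina's issue.
Valentina's share (€1,950,000) is divided into 4 shares of €487,500: Bastian, Nkechi, Petra, and Kofi each take €487,500.

Kofi receives €487,500.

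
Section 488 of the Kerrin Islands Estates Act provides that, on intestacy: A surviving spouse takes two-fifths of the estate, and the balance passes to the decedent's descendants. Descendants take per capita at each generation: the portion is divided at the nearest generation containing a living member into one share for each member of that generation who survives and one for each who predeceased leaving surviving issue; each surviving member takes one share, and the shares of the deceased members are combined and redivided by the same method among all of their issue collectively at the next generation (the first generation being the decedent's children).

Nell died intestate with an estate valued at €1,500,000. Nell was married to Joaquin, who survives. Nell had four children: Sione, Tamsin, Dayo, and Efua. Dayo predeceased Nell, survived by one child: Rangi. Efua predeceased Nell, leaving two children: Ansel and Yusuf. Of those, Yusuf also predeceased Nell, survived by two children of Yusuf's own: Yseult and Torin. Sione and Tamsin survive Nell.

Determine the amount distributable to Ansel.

Joaquin takes two-fifths of €1,500,000 = €600,000. The remaining €900,000 passes to the descendants.
The descendants' portion (€900,000) is divided at the children's generation into 4 shares of €225,000. Sione and Tamsin each take €225,000. The 2 shares of the deceased (Dayo and Efua) are combined into a pool of €450,000.
That pool (€450,000) is divided at the grandchildren's generation into 3 shares of €150,000. Rangi and Ansel each take €150,000. The remaining share for the deceased Yusuf (€150,000) is carried to the next generation.
That pool (€150,000) is divided at the great-grandchildren's generation equally among Yseult and Torin: €75,000 each.

Ansel receives €150,000.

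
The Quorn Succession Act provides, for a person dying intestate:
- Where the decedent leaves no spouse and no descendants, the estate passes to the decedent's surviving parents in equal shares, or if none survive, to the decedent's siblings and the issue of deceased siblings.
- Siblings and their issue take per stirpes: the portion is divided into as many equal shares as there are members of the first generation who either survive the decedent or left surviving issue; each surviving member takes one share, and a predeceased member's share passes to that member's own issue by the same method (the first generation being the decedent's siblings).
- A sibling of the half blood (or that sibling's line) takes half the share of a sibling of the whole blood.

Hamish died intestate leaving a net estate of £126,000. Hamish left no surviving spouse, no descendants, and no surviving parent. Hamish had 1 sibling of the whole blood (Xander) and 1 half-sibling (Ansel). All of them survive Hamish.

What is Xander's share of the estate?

Xander receives £84,000.

The entire £126,000 passes to the siblings and their issue.
Counting each half-blood sibling's line as half a unit, there are 3/2 units in £126,000, so one unit is £84,000. Whole-blood lines (Xander) take £84,000 each; half-blood lines (Ansel) take £42,000 each.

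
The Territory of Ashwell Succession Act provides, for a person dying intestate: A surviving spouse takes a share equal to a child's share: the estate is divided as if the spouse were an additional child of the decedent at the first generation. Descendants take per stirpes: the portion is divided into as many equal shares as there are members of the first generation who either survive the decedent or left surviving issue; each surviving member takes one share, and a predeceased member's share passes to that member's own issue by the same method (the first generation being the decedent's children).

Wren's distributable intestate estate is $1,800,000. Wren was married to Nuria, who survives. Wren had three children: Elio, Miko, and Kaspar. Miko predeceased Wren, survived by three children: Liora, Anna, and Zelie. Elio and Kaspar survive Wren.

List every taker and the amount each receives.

Nuria: $450,000; Elio: $450,000; Liora: $150,000; Anna: $150,000; Zelie: $150,000; Kaspar: $450,000

The spouse counts as an additional share at the children's level, so there are 4 primary shares of $450,000. Nuria takes one such share ($450,000).
The children's combined portion ($1,350,000) is divided into 3 shares of $450,000: Elio and Kaspar each take $450,000; Miko's $450,000 share passes to Miko's issue.
Miko's share ($450,000) is divided into 3 shares of $150,000: Liora, Anna, and Zelie each take $150,000.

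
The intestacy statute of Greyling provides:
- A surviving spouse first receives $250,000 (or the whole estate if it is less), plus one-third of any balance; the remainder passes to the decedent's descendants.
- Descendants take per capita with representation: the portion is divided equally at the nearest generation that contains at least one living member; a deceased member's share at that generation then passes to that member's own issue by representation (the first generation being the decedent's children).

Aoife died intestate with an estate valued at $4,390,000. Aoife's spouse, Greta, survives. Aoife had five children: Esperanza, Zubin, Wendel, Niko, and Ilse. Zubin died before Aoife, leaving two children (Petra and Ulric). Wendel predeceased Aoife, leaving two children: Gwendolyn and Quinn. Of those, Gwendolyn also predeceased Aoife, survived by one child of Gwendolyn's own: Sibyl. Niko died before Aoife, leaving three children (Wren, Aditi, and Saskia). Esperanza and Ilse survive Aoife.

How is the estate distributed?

Greta first takes $250,000, leaving a balance of $4,140,000. Greta then takes one-third of the balance ($1,380,000), for a total of $1,630,000. The remaining $2,760,000 passes to the descendants.
The descendants' portion ($2,760,000) is divided into 5 shares of $552,000: Esperanza and Ilse each take $552,000; Zubin's $552,000 share passes to Zubin's issue; Wendel's $552,000 share passes to Wendel's issue; Niko's $552,000 share passes to Niko's issue.
Zubin's share ($552,000) is divided into 2 shares of $276,000: Petra and Ulric each take $276,000.
Wendel's share ($552,000) is divided into 2 shares of $276,000: Quinn takes $276,000; Gwendolyn's $276,000 share passes to Gwendolyn's issue.
Gwendolyn's share ($276,000) passes entirely to Sibyl.
Niko's share ($552,000) is divided into 3 shares of $184,000: Wren, Aditi, and Saskia each take $184,000.

Greta: $1,630,000; Esperanza: $552,000; Petra: $276,000; Ulric: $276,000; Sibyl: $276,000; Quinn: $276,000; Wren: $184,000; Aditi: $184,000; Saskia: $184,000; Ilse: $552,000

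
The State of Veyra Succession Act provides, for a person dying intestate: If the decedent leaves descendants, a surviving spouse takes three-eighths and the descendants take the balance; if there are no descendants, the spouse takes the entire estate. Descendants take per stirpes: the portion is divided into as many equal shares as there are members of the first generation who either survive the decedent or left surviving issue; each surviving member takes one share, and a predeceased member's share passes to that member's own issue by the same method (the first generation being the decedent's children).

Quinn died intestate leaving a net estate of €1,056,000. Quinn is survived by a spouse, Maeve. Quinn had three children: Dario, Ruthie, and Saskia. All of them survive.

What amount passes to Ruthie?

Maeve takes three-eighths of €1,056,000 = €396,000. The remaining €660,000 passes to the descendants.
The descendants' portion (€660,000) is divided into 3 shares of €220,000: Dario, Ruthie, and Saskia each take €220,000.

Ruthie receives €220,000.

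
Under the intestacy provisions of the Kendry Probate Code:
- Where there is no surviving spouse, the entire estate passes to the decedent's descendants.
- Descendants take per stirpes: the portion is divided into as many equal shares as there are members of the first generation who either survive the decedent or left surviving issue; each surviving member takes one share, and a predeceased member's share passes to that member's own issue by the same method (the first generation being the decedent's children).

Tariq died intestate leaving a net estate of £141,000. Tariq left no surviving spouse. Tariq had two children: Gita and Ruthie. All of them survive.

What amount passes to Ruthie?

Ruthie receives £70,500.

The entire £141,000 passes to the descendants.
That amount (£141,000) is divided into 2 shares of £70,500: Gita and Ruthie each take £70,500.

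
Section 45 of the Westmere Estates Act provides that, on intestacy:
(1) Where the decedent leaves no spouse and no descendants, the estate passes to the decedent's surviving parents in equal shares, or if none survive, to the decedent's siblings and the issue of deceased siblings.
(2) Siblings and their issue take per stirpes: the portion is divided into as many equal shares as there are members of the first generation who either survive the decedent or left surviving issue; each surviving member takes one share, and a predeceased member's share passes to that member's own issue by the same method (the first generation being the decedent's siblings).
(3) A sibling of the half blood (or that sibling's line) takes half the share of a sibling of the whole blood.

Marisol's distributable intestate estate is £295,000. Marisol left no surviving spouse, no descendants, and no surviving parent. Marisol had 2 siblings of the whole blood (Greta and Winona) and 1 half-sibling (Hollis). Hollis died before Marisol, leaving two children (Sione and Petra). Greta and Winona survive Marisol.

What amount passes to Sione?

Sione receives £29,500.

The entire £295,000 passes to the siblings and their issue.
Counting each half-blood sibling's line as half a unit, there are 5/2 units in £295,000, so one unit is £118,000. Whole-blood lines (Greta and Winona) take £118,000 each; half-blood lines (Hollis) take £59,000 each.
Hollis's share (£59,000) is divided into 2 shares of £29,500: Sione and Petra each take £29,500.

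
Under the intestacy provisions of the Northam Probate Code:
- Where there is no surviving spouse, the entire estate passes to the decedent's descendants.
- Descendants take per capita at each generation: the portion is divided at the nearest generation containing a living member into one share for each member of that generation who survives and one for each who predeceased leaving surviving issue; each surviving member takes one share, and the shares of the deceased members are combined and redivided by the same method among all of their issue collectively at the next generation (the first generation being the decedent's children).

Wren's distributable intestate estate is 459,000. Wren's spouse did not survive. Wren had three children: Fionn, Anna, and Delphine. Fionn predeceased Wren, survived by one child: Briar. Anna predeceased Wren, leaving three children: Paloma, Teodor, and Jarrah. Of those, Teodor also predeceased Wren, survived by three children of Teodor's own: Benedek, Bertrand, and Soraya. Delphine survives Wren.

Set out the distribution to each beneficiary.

The entire 459,000 passes to the descendants.
That amount (459,000) is divided at the children's generation into 3 shares of 153,000. Delphine takes 153,000. The 2 shares of the deceased (Fionn and Anna) are combined into a pool of 306,000.
That pool (306,000) is divided at the grandchildren's generation into 4 shares of 76,500. Briar, Paloma, and Jarrah each take 76,500. The remaining share for the deceased Teodor (76,500) is carried to the next generation.
That pool (76,500) is divided at the great-grandchildren's generation equally among Benedek, Bertrand, and Soraya: 25,500 each.

Briar: 76,500; Paloma: 76,500; Benedek: 25,500; Bertrand: 25,500; Soraya: 25,500; Jarrah: 76,500; Delphine: 153,000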